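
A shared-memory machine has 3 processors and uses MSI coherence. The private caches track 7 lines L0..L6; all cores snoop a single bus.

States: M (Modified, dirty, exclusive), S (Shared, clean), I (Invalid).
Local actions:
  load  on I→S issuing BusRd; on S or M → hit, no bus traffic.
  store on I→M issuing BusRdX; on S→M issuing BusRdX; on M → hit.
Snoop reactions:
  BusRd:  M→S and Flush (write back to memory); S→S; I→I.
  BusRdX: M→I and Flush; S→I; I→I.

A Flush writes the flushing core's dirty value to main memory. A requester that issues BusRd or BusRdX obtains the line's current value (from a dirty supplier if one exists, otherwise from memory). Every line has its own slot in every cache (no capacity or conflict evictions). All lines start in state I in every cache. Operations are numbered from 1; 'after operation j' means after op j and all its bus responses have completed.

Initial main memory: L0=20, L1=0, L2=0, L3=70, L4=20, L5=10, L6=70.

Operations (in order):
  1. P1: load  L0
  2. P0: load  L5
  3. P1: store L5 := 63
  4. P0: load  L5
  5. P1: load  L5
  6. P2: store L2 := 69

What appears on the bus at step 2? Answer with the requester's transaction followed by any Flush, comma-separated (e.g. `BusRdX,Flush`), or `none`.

bus = BusRd

[1] P1: load  L0 | P0:I, P1:S(20), P2:I | bus: BusRd
[2] P0: load  L5 | P0:S(10), P1:I, P2:I | bus: BusRd
[3] P1: store L5 := 63 | P0:I, P1:M(63), P2:I | bus: BusRdX
[4] P0: load  L5 | P0:S(63), P1:S(63), P2:I | bus: BusRd,Flush
[5] P1: load  L5 | P0:S(63), P1:S(63), P2:I | bus: none
[6] P2: store L2 := 69 | P0:I, P1:I, P2:M(69) | bus: BusRdX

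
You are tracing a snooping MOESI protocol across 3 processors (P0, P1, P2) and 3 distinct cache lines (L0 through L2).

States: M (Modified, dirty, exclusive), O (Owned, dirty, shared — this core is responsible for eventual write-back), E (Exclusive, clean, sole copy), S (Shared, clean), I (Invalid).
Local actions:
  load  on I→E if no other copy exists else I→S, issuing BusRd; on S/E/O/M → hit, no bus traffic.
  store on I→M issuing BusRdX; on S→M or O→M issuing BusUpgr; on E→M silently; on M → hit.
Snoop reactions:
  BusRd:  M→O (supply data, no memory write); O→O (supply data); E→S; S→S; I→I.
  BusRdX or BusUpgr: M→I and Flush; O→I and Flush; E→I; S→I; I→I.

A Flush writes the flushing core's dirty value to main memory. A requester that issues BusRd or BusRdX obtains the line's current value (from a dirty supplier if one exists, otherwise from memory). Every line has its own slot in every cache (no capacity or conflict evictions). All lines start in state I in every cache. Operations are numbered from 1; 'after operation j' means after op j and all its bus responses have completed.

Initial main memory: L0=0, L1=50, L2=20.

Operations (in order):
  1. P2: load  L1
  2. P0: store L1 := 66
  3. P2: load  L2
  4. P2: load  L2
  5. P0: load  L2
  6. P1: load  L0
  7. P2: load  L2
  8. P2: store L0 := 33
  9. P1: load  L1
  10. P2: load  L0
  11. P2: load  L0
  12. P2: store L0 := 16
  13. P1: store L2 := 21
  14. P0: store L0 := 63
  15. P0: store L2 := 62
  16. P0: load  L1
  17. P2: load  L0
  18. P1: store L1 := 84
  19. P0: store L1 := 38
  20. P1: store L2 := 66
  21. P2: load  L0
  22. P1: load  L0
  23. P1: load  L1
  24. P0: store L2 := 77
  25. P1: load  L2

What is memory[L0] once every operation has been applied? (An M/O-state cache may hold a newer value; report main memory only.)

1. P2: load  L1  bus=[BusRd]  L1: P0=I P1=I P2=E  mem[L1]=50
2. P0: store L1 := 66  bus=[BusRdX]  L1: P0=M P1=I P2=I  mem[L1]=50
3. P2: load  L2  bus=[BusRd]  L2: P0=I P1=I P2=E  mem[L2]=20
4. P2: load  L2  bus=[-]  L2: P0=I P1=I P2=E  mem[L2]=20
5. P0: load  L2  bus=[BusRd]  L2: P0=S P1=I P2=S  mem[L2]=20
6. P1: load  L0  bus=[BusRd]  L0: P0=I P1=E P2=I  mem[L0]=0
7. P2: load  L2  bus=[-]  L2: P0=S P1=I P2=S  mem[L2]=20
8. P2: store L0 := 33  bus=[BusRdX]  L0: P0=I P1=I P2=M  mem[L0]=0
9. P1: load  L1  bus=[BusRd]  L1: P0=O P1=S P2=I  mem[L1]=50
10. P2: load  L0  bus=[-]  L0: P0=I P1=I P2=M  mem[L0]=0
11. P2: load  L0  bus=[-]  L0: P0=I P1=I P2=M  mem[L0]=0
12. P2: store L0 := 16  bus=[-]  L0: P0=I P1=I P2=M  mem[L0]=0
13. P1: store L2 := 21  bus=[BusRdX]  L2: P0=I P1=M P2=I  mem[L2]=20
14. P0: store L0 := 63  bus=[BusRdX,Flush]  L0: P0=M P1=I P2=I  mem[L0]=16
15. P0: store L2 := 62  bus=[BusRdX,Flush]  L2: P0=M P1=I P2=I  mem[L2]=21
16. P0: load  L1  bus=[-]  L1: P0=O P1=S P2=I  mem[L1]=50
17. P2: load  L0  bus=[BusRd]  L0: P0=O P1=I P2=S  mem[L0]=16
18. P1: store L1 := 84  bus=[BusUpgr,Flush]  L1: P0=I P1=M P2=I  mem[L1]=66
19. P0: store L1 := 38  bus=[BusRdX,Flush]  L1: P0=M P1=I P2=I  mem[L1]=84
20. P1: store L2 := 66  bus=[BusRdX,Flush]  L2: P0=I P1=M P2=I  mem[L2]=62
21. P2: load  L0  bus=[-]  L0: P0=O P1=I P2=S  mem[L0]=16
22. P1: load  L0  bus=[BusRd]  L0: P0=O P1=S P2=S  mem[L0]=16
23. P1: load  L1  bus=[BusRd]  L1: P0=O P1=S P2=I  mem[L1]=84
24. P0: store L2 := 77  bus=[BusRdX,Flush]  L2: P0=M P1=I P2=I  mem[L2]=66
25. P1: load  L2  bus=[BusRd]  L2: P0=O P1=S P2=I  mem[L2]=66

memory[L0] = 16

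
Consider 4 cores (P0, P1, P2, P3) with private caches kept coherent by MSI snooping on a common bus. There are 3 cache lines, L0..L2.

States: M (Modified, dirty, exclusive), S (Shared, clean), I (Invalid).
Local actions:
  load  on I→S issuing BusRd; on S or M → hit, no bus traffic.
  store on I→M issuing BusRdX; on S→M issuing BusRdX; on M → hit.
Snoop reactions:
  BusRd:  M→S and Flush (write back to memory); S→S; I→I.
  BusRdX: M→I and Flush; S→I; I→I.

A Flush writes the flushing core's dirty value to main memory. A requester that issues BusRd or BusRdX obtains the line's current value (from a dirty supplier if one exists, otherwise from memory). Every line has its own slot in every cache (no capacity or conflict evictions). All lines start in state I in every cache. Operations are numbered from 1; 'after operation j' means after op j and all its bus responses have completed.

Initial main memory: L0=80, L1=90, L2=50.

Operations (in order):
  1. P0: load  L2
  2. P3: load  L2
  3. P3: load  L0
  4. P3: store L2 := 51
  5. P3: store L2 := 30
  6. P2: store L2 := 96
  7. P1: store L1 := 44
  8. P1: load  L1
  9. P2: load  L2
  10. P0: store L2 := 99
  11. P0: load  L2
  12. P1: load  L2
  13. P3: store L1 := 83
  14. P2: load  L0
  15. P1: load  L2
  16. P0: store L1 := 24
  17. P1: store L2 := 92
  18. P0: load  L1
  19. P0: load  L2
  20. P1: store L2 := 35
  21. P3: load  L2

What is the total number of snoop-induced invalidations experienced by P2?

invalidations = 1

[1] P0: load  L2 | P0:S(50), P1:I, P2:I, P3:I | bus: BusRd
[2] P3: load  L2 | P0:S(50), P1:I, P2:I, P3:S(50) | bus: BusRd
[3] P3: load  L0 | P0:I, P1:I, P2:I, P3:S(80) | bus: BusRd
[4] P3: store L2 := 51 | P0:I, P1:I, P2:I, P3:M(51) | bus: BusRdX
[5] P3: store L2 := 30 | P0:I, P1:I, P2:I, P3:M(30) | bus: none
[6] P2: store L2 := 96 | P0:I, P1:I, P2:M(96), P3:I | bus: BusRdX,Flush
[7] P1: store L1 := 44 | P0:I, P1:M(44), P2:I, P3:I | bus: BusRdX
[8] P1: load  L1 | P0:I, P1:M(44), P2:I, P3:I | bus: none
[9] P2: load  L2 | P0:I, P1:I, P2:M(96), P3:I | bus: none
[10] P0: store L2 := 99 | P0:M(99), P1:I, P2:I, P3:I | bus: BusRdX,Flush
[11] P0: load  L2 | P0:M(99), P1:I, P2:I, P3:I | bus: none
[12] P1: load  L2 | P0:S(99), P1:S(99), P2:I, P3:I | bus: BusRd,Flush
[13] P3: store L1 := 83 | P0:I, P1:I, P2:I, P3:M(83) | bus: BusRdX,Flush
[14] P2: load  L0 | P0:I, P1:I, P2:S(80), P3:S(80) | bus: BusRd
[15] P1: load  L2 | P0:S(99), P1:S(99), P2:I, P3:I | bus: none
[16] P0: store L1 := 24 | P0:M(24), P1:I, P2:I, P3:I | bus: BusRdX,Flush
[17] P1: store L2 := 92 | P0:I, P1:M(92), P2:I, P3:I | bus: BusRdX
[18] P0: load  L1 | P0:M(24), P1:I, P2:I, P3:I | bus: none
[19] P0: load  L2 | P0:S(92), P1:S(92), P2:I, P3:I | bus: BusRd,Flush
[20] P1: store L2 := 35 | P0:I, P1:M(35), P2:I, P3:I | bus: BusRdX
[21] P3: load  L2 | P0:I, P1:S(35), P2:I, P3:S(35) | bus: BusRd,Flush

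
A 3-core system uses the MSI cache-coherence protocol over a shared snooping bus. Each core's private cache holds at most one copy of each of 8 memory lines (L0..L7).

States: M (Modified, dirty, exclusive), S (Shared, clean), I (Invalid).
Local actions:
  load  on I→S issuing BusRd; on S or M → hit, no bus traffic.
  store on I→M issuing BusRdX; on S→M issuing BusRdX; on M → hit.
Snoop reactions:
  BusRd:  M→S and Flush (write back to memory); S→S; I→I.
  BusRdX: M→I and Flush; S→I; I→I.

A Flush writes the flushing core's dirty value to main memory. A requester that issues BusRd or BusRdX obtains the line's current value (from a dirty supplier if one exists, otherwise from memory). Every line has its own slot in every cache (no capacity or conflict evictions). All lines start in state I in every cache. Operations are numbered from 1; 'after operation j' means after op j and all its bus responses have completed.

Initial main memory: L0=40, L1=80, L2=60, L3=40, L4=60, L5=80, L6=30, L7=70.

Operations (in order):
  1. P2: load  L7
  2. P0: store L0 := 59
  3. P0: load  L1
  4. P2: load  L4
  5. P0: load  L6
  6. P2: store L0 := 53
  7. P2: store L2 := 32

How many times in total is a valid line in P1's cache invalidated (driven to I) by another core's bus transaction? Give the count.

invalidations = 0

  op1 P2: load  L7 → I/I/S on L7; bus BusRd; mem=70
  op2 P0: store L0 := 59 → M/I/I on L0; bus BusRdX; mem=40
  op3 P0: load  L1 → S/I/I on L1; bus BusRd; mem=80
  op4 P2: load  L4 → I/I/S on L4; bus BusRd; mem=60
  op5 P0: load  L6 → S/I/I on L6; bus BusRd; mem=30
  op6 P2: store L0 := 53 → I/I/M on L0; bus BusRdX Flush; mem=59
  op7 P2: store L2 := 32 → I/I/M on L2; bus BusRdX; mem=60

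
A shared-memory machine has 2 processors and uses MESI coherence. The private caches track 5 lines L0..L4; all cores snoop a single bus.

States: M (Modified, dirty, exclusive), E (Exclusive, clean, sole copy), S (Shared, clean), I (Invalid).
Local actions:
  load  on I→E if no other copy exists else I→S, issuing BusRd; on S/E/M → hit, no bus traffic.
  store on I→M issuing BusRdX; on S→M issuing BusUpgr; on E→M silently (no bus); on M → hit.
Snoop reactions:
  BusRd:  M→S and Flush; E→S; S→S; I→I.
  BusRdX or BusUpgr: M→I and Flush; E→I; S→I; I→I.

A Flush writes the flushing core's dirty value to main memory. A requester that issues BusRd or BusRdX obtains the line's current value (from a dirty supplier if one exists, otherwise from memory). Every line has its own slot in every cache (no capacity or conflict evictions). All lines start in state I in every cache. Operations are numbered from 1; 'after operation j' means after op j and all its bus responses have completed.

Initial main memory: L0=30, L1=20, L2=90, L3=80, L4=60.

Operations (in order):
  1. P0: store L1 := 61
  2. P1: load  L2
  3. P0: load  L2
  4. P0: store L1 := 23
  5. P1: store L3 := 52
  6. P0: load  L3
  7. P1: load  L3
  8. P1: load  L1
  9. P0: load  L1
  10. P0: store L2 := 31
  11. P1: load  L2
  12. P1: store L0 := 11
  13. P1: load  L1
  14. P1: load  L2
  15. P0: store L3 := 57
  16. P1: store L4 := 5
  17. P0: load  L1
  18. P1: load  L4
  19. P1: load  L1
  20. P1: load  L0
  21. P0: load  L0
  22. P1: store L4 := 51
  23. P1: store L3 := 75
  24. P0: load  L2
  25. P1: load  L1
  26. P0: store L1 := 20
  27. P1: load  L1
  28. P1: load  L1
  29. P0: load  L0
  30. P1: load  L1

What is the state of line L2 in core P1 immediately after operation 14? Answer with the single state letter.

  op1 P0: store L1 := 61 → M/I on L1; bus BusRdX; mem=20
  op2 P1: load  L2 → I/E on L2; bus BusRd; mem=90
  op3 P0: load  L2 → S/S on L2; bus BusRd; mem=90
  op4 P0: store L1 := 23 → M/I on L1; bus (none); mem=20
  op5 P1: store L3 := 52 → I/M on L3; bus BusRdX; mem=80
  op6 P0: load  L3 → S/S on L3; bus BusRd Flush; mem=52
  op7 P1: load  L3 → S/S on L3; bus (none); mem=52
  op8 P1: load  L1 → S/S on L1; bus BusRd Flush; mem=23
  op9 P0: load  L1 → S/S on L1; bus (none); mem=23
  op10 P0: store L2 := 31 → M/I on L2; bus BusUpgr; mem=90
  op11 P1: load  L2 → S/S on L2; bus BusRd Flush; mem=31
  op12 P1: store L0 := 11 → I/M on L0; bus BusRdX; mem=30
  op13 P1: load  L1 → S/S on L1; bus (none); mem=23
  op14 P1: load  L2 → S/S on L2; bus (none); mem=31
  op15 P0: store L3 := 57 → M/I on L3; bus BusUpgr; mem=52
  op16 P1: store L4 := 5 → I/M on L4; bus BusRdX; mem=60
  op17 P0: load  L1 → S/S on L1; bus (none); mem=23
  op18 P1: load  L4 → I/M on L4; bus (none); mem=60
  op19 P1: load  L1 → S/S on L1; bus (none); mem=23
  op20 P1: load  L0 → I/M on L0; bus (none); mem=30
  op21 P0: load  L0 → S/S on L0; bus BusRd Flush; mem=11
  op22 P1: store L4 := 51 → I/M on L4; bus (none); mem=60
  op23 P1: store L3 := 75 → I/M on L3; bus BusRdX Flush; mem=57
  op24 P0: load  L2 → S/S on L2; bus (none); mem=31
  op25 P1: load  L1 → S/S on L1; bus (none); mem=23
  op26 P0: store L1 := 20 → M/I on L1; bus BusUpgr; mem=23
  op27 P1: load  L1 → S/S on L1; bus BusRd Flush; mem=20
  op28 P1: load  L1 → S/S on L1; bus (none); mem=20
  op29 P0: load  L0 → S/S on L0; bus (none); mem=11
  op30 P1: load  L1 → S/S on L1; bus (none); mem=20

state = S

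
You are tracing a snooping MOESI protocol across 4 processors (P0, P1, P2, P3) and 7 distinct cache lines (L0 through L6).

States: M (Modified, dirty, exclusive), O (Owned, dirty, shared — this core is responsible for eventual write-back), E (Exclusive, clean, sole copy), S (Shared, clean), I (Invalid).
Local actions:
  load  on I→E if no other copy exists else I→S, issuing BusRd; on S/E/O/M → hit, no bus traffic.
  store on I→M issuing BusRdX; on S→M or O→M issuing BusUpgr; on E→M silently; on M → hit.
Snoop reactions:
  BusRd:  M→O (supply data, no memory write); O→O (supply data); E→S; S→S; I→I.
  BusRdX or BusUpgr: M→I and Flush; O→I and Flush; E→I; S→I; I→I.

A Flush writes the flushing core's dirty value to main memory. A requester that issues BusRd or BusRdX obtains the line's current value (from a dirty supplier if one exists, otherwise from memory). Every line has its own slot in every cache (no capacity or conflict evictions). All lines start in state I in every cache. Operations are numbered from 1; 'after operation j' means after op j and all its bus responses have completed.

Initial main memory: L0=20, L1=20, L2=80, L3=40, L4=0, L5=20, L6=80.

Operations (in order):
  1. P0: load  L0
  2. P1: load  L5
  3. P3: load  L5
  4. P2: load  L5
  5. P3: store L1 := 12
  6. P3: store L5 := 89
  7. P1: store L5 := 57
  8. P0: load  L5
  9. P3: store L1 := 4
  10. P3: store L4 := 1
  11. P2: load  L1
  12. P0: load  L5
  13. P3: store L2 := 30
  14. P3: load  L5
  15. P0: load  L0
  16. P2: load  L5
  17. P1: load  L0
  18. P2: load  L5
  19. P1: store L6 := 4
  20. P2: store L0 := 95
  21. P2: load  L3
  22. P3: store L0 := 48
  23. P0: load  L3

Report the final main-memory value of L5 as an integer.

1. P0: load  L0  bus=[BusRd]  L0: P0=E P1=I P2=I P3=I  mem[L0]=20
2. P1: load  L5  bus=[BusRd]  L5: P0=I P1=E P2=I P3=I  mem[L5]=20
3. P3: load  L5  bus=[BusRd]  L5: P0=I P1=S P2=I P3=S  mem[L5]=20
4. P2: load  L5  bus=[BusRd]  L5: P0=I P1=S P2=S P3=S  mem[L5]=20
5. P3: store L1 := 12  bus=[BusRdX]  L1: P0=I P1=I P2=I P3=M  mem[L1]=20
6. P3: store L5 := 89  bus=[BusUpgr]  L5: P0=I P1=I P2=I P3=M  mem[L5]=20
7. P1: store L5 := 57  bus=[BusRdX,Flush]  L5: P0=I P1=M P2=I P3=I  mem[L5]=89
8. P0: load  L5  bus=[BusRd]  L5: P0=S P1=O P2=I P3=I  mem[L5]=89
9. P3: store L1 := 4  bus=[-]  L1: P0=I P1=I P2=I P3=M  mem[L1]=20
10. P3: store L4 := 1  bus=[BusRdX]  L4: P0=I P1=I P2=I P3=M  mem[L4]=0
11. P2: load  L1  bus=[BusRd]  L1: P0=I P1=I P2=S P3=O  mem[L1]=20
12. P0: load  L5  bus=[-]  L5: P0=S P1=O P2=I P3=I  mem[L5]=89
13. P3: store L2 := 30  bus=[BusRdX]  L2: P0=I P1=I P2=I P3=M  mem[L2]=80
14. P3: load  L5  bus=[BusRd]  L5: P0=S P1=O P2=I P3=S  mem[L5]=89
15. P0: load  L0  bus=[-]  L0: P0=E P1=I P2=I P3=I  mem[L0]=20
16. P2: load  L5  bus=[BusRd]  L5: P0=S P1=O P2=S P3=S  mem[L5]=89
17. P1: load  L0  bus=[BusRd]  L0: P0=S P1=S P2=I P3=I  mem[L0]=20
18. P2: load  L5  bus=[-]  L5: P0=S P1=O P2=S P3=S  mem[L5]=89
19. P1: store L6 := 4  bus=[BusRdX]  L6: P0=I P1=M P2=I P3=I  mem[L6]=80
20. P2: store L0 := 95  bus=[BusRdX]  L0: P0=I P1=I P2=M P3=I  mem[L0]=20
21. P2: load  L3  bus=[BusRd]  L3: P0=I P1=I P2=E P3=I  mem[L3]=40
22. P3: store L0 := 48  bus=[BusRdX,Flush]  L0: P0=I P1=I P2=I P3=M  mem[L0]=95
23. P0: load  L3  bus=[BusRd]  L3: P0=S P1=I P2=S P3=I  mem[L3]=40

memory[L5] = 89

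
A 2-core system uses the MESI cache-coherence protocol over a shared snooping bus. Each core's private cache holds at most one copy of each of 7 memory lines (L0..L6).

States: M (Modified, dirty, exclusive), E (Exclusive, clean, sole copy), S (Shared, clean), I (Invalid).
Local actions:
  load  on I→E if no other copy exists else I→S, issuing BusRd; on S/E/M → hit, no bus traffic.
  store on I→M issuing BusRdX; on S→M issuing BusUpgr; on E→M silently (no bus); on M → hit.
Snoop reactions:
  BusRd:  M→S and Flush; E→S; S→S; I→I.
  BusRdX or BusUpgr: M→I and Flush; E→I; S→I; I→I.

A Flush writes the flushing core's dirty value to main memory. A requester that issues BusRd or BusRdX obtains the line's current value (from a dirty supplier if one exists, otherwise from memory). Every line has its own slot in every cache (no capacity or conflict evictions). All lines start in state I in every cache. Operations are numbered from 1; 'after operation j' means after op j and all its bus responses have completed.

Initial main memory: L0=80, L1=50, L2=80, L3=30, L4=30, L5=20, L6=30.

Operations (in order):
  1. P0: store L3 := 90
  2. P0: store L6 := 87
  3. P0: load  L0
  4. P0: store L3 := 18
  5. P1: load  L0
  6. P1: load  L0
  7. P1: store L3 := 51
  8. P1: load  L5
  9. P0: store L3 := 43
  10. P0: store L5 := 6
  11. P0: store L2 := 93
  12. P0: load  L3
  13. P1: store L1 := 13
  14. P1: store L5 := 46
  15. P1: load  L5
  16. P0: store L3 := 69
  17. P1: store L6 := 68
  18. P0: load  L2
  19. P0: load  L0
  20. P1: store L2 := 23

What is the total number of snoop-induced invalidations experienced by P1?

invalidations = 2

  op1 P0: store L3 := 90 → M/I on L3; bus BusRdX; mem=30
  op2 P0: store L6 := 87 → M/I on L6; bus BusRdX; mem=30
  op3 P0: load  L0 → E/I on L0; bus BusRd; mem=80
  op4 P0: store L3 := 18 → M/I on L3; bus (none); mem=30
  op5 P1: load  L0 → S/S on L0; bus BusRd; mem=80
  op6 P1: load  L0 → S/S on L0; bus (none); mem=80
  op7 P1: store L3 := 51 → I/M on L3; bus BusRdX Flush; mem=18
  op8 P1: load  L5 → I/E on L5; bus BusRd; mem=20
  op9 P0: store L3 := 43 → M/I on L3; bus BusRdX Flush; mem=51
  op10 P0: store L5 := 6 → M/I on L5; bus BusRdX; mem=20
  op11 P0: store L2 := 93 → M/I on L2; bus BusRdX; mem=80
  op12 P0: load  L3 → M/I on L3; bus (none); mem=51
  op13 P1: store L1 := 13 → I/M on L1; bus BusRdX; mem=50
  op14 P1: store L5 := 46 → I/M on L5; bus BusRdX Flush; mem=6
  op15 P1: load  L5 → I/M on L5; bus (none); mem=6
  op16 P0: store L3 := 69 → M/I on L3; bus (none); mem=51
  op17 P1: store L6 := 68 → I/M on L6; bus BusRdX Flush; mem=87
  op18 P0: load  L2 → M/I on L2; bus (none); mem=80
  op19 P0: load  L0 → S/S on L0; bus (none); mem=80
  op20 P1: store L2 := 23 → I/M on L2; bus BusRdX Flush; mem=93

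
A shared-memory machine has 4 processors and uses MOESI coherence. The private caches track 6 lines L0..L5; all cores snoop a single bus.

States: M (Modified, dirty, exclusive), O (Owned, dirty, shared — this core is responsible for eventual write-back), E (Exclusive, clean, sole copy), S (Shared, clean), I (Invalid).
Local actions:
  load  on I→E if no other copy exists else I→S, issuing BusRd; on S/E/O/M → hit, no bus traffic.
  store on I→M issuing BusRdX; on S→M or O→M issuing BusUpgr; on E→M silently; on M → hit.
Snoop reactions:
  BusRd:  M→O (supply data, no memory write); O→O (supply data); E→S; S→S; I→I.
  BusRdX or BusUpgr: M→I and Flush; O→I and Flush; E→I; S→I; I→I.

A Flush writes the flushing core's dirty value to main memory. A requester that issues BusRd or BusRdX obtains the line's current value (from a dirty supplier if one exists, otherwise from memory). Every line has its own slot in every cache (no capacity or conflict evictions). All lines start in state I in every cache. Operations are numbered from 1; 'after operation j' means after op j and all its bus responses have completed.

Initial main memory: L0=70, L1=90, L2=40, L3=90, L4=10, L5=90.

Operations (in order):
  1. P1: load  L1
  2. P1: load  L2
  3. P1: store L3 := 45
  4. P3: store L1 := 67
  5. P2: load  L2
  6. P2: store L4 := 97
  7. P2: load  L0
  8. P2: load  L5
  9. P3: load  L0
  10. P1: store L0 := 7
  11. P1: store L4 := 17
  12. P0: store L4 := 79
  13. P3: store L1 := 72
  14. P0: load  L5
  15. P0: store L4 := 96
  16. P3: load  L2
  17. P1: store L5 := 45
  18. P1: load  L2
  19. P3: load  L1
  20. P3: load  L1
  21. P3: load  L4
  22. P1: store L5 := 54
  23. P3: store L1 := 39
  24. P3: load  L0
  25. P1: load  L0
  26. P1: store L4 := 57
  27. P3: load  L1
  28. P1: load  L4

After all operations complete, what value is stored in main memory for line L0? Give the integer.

[1] P1: load  L1 | P0:I, P1:E(90), P2:I, P3:I | bus: BusRd
[2] P1: load  L2 | P0:I, P1:E(40), P2:I, P3:I | bus: BusRd
[3] P1: store L3 := 45 | P0:I, P1:M(45), P2:I, P3:I | bus: BusRdX
[4] P3: store L1 := 67 | P0:I, P1:I, P2:I, P3:M(67) | bus: BusRdX
[5] P2: load  L2 | P0:I, P1:S(40), P2:S(40), P3:I | bus: BusRd
[6] P2: store L4 := 97 | P0:I, P1:I, P2:M(97), P3:I | bus: BusRdX
[7] P2: load  L0 | P0:I, P1:I, P2:E(70), P3:I | bus: BusRd
[8] P2: load  L5 | P0:I, P1:I, P2:E(90), P3:I | bus: BusRd
[9] P3: load  L0 | P0:I, P1:I, P2:S(70), P3:S(70) | bus: BusRd
[10] P1: store L0 := 7 | P0:I, P1:M(7), P2:I, P3:I | bus: BusRdX
[11] P1: store L4 := 17 | P0:I, P1:M(17), P2:I, P3:I | bus: BusRdX,Flush
[12] P0: store L4 := 79 | P0:M(79), P1:I, P2:I, P3:I | bus: BusRdX,Flush
[13] P3: store L1 := 72 | P0:I, P1:I, P2:I, P3:M(72) | bus: none
[14] P0: load  L5 | P0:S(90), P1:I, P2:S(90), P3:I | bus: BusRd
[15] P0: store L4 := 96 | P0:M(96), P1:I, P2:I, P3:I | bus: none
[16] P3: load  L2 | P0:I, P1:S(40), P2:S(40), P3:S(40) | bus: BusRd
[17] P1: store L5 := 45 | P0:I, P1:M(45), P2:I, P3:I | bus: BusRdX
[18] P1: load  L2 | P0:I, P1:S(40), P2:S(40), P3:S(40) | bus: none
[19] P3: load  L1 | P0:I, P1:I, P2:I, P3:M(72) | bus: none
[20] P3: load  L1 | P0:I, P1:I, P2:I, P3:M(72) | bus: none
[21] P3: load  L4 | P0:O(96), P1:I, P2:I, P3:S(96) | bus: BusRd
[22] P1: store L5 := 54 | P0:I, P1:M(54), P2:I, P3:I | bus: none
[23] P3: store L1 := 39 | P0:I, P1:I, P2:I, P3:M(39) | bus: none
[24] P3: load  L0 | P0:I, P1:O(7), P2:I, P3:S(7) | bus: BusRd
[25] P1: load  L0 | P0:I, P1:O(7), P2:I, P3:S(7) | bus: none
[26] P1: store L4 := 57 | P0:I, P1:M(57), P2:I, P3:I | bus: BusRdX,Flush
[27] P3: load  L1 | P0:I, P1:I, P2:I, P3:M(39) | bus: none
[28] P1: load  L4 | P0:I, P1:M(57), P2:I, P3:I | bus: none

memory[L0] = 70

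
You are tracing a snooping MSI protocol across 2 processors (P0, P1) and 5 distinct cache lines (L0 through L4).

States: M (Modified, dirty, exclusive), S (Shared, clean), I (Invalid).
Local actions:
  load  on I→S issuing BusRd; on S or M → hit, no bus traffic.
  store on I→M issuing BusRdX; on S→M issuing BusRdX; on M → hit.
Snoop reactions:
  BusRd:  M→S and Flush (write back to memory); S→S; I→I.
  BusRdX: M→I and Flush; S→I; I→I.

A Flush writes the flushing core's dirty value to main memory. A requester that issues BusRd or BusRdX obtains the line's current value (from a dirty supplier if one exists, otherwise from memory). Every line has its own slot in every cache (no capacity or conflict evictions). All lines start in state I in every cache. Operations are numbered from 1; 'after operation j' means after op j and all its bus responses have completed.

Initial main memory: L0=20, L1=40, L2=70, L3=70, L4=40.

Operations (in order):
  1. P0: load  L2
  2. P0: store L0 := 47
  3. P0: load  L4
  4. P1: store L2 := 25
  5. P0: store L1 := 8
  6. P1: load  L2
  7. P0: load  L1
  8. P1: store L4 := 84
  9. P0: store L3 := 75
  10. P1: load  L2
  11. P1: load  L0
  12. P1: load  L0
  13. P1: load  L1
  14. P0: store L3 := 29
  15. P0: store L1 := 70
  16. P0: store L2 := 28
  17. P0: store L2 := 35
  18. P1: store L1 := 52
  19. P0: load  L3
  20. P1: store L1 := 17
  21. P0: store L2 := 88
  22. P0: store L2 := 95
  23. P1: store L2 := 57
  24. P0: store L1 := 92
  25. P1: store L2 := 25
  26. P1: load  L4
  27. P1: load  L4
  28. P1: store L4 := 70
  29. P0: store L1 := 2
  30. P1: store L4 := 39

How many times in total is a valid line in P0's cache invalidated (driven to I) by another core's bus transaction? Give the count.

invalidations = 4

step 1: P0: load  L2  ⟶  SI  (L2)  txn=BusRd  M[L2]=70
step 2: P0: store L0 := 47  ⟶  MI  (L0)  txn=BusRdX  M[L0]=20
step 3: P0: load  L4  ⟶  SI  (L4)  txn=BusRd  M[L4]=40
step 4: P1: store L2 := 25  ⟶  IM  (L2)  txn=BusRdX  M[L2]=70
step 5: P0: store L1 := 8  ⟶  MI  (L1)  txn=BusRdX  M[L1]=40
step 6: P1: load  L2  ⟶  IM  (L2)  txn=∅  M[L2]=70
step 7: P0: load  L1  ⟶  MI  (L1)  txn=∅  M[L1]=40
step 8: P1: store L4 := 84  ⟶  IM  (L4)  txn=BusRdX  M[L4]=40
step 9: P0: store L3 := 75  ⟶  MI  (L3)  txn=BusRdX  M[L3]=70
step 10: P1: load  L2  ⟶  IM  (L2)  txn=∅  M[L2]=70
step 11: P1: load  L0  ⟶  SS  (L0)  txn=BusRd+Flush  M[L0]=47
step 12: P1: load  L0  ⟶  SS  (L0)  txn=∅  M[L0]=47
step 13: P1: load  L1  ⟶  SS  (L1)  txn=BusRd+Flush  M[L1]=8
step 14: P0: store L3 := 29  ⟶  MI  (L3)  txn=∅  M[L3]=70
step 15: P0: store L1 := 70  ⟶  MI  (L1)  txn=BusRdX  M[L1]=8
step 16: P0: store L2 := 28  ⟶  MI  (L2)  txn=BusRdX+Flush  M[L2]=25
step 17: P0: store L2 := 35  ⟶  MI  (L2)  txn=∅  M[L2]=25
step 18: P1: store L1 := 52  ⟶  IM  (L1)  txn=BusRdX+Flush  M[L1]=70
step 19: P0: load  L3  ⟶  MI  (L3)  txn=∅  M[L3]=70
step 20: P1: store L1 := 17  ⟶  IM  (L1)  txn=∅  M[L1]=70
step 21: P0: store L2 := 88  ⟶  MI  (L2)  txn=∅  M[L2]=25
step 22: P0: store L2 := 95  ⟶  MI  (L2)  txn=∅  M[L2]=25
step 23: P1: store L2 := 57  ⟶  IM  (L2)  txn=BusRdX+Flush  M[L2]=95
step 24: P0: store L1 := 92  ⟶  MI  (L1)  txn=BusRdX+Flush  M[L1]=17
step 25: P1: store L2 := 25  ⟶  IM  (L2)  txn=∅  M[L2]=95
step 26: P1: load  L4  ⟶  IM  (L4)  txn=∅  M[L4]=40
step 27: P1: load  L4  ⟶  IM  (L4)  txn=∅  M[L4]=40
step 28: P1: store L4 := 70  ⟶  IM  (L4)  txn=∅  M[L4]=40
step 29: P0: store L1 := 2  ⟶  MI  (L1)  txn=∅  M[L1]=17
step 30: P1: store L4 := 39  ⟶  IM  (L4)  txn=∅  M[L4]=40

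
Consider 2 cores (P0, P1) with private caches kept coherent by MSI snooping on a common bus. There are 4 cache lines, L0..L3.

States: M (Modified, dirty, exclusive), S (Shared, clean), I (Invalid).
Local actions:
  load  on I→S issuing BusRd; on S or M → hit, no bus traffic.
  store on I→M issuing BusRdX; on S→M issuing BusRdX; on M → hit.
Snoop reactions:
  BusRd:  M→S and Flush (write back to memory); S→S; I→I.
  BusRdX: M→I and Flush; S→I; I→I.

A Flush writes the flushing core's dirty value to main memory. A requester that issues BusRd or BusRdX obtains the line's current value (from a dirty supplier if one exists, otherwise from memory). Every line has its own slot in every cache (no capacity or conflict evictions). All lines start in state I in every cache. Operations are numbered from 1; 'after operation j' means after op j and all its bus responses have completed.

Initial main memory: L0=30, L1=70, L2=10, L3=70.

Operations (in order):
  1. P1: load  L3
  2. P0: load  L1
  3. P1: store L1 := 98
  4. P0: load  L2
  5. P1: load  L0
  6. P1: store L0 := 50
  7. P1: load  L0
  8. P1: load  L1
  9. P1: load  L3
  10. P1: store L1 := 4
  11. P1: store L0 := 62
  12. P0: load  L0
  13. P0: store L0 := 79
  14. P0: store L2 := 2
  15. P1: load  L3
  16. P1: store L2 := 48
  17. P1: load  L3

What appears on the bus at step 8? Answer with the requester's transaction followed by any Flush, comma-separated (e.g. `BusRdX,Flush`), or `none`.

bus = none

  op1 P1: load  L3 → I/S on L3; bus BusRd; mem=70
  op2 P0: load  L1 → S/I on L1; bus BusRd; mem=70
  op3 P1: store L1 := 98 → I/M on L1; bus BusRdX; mem=70
  op4 P0: load  L2 → S/I on L2; bus BusRd; mem=10
  op5 P1: load  L0 → I/S on L0; bus BusRd; mem=30
  op6 P1: store L0 := 50 → I/M on L0; bus BusRdX; mem=30
  op7 P1: load  L0 → I/M on L0; bus (none); mem=30
  op8 P1: load  L1 → I/M on L1; bus (none); mem=70
  op9 P1: load  L3 → I/S on L3; bus (none); mem=70
  op10 P1: store L1 := 4 → I/M on L1; bus (none); mem=70
  op11 P1: store L0 := 62 → I/M on L0; bus (none); mem=30
  op12 P0: load  L0 → S/S on L0; bus BusRd Flush; mem=62
  op13 P0: store L0 := 79 → M/I on L0; bus BusRdX; mem=62
  op14 P0: store L2 := 2 → M/I on L2; bus BusRdX; mem=10
  op15 P1: load  L3 → I/S on L3; bus (none); mem=70
  op16 P1: store L2 := 48 → I/M on L2; bus BusRdX Flush; mem=2
  op17 P1: load  L3 → I/S on L3; bus (none); mem=70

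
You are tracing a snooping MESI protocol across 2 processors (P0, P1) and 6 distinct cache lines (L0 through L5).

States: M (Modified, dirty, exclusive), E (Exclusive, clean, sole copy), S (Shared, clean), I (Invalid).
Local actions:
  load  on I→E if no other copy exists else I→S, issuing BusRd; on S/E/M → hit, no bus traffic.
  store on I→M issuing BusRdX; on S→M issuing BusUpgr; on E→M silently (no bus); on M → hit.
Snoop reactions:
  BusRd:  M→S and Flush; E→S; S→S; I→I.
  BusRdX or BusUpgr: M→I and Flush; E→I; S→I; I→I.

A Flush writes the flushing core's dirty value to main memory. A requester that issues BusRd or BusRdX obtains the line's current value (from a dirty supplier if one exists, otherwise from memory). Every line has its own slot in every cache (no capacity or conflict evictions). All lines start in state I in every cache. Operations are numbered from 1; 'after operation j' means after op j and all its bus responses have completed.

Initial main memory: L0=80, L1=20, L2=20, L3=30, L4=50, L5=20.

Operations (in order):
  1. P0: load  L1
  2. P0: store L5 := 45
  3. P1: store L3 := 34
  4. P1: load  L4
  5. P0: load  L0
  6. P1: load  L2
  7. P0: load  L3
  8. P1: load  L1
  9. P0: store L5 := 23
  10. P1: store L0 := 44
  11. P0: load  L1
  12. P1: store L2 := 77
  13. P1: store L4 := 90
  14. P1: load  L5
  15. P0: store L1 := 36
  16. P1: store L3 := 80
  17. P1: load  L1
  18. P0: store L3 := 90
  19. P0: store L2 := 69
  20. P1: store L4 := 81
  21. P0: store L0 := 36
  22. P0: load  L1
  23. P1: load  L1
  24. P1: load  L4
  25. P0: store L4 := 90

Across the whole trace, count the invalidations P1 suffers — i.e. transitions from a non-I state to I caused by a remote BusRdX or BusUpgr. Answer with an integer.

invalidations = 5

[1] P0: load  L1 | P0:E(20), P1:I | bus: BusRd
[2] P0: store L5 := 45 | P0:M(45), P1:I | bus: BusRdX
[3] P1: store L3 := 34 | P0:I, P1:M(34) | bus: BusRdX
[4] P1: load  L4 | P0:I, P1:E(50) | bus: BusRd
[5] P0: load  L0 | P0:E(80), P1:I | bus: BusRd
[6] P1: load  L2 | P0:I, P1:E(20) | bus: BusRd
[7] P0: load  L3 | P0:S(34), P1:S(34) | bus: BusRd,Flush
[8] P1: load  L1 | P0:S(20), P1:S(20) | bus: BusRd
[9] P0: store L5 := 23 | P0:M(23), P1:I | bus: none
[10] P1: store L0 := 44 | P0:I, P1:M(44) | bus: BusRdX
[11] P0: load  L1 | P0:S(20), P1:S(20) | bus: none
[12] P1: store L2 := 77 | P0:I, P1:M(77) | bus: none
[13] P1: store L4 := 90 | P0:I, P1:M(90) | bus: none
[14] P1: load  L5 | P0:S(23), P1:S(23) | bus: BusRd,Flush
[15] P0: store L1 := 36 | P0:M(36), P1:I | bus: BusUpgr
[16] P1: store L3 := 80 | P0:I, P1:M(80) | bus: BusUpgr
[17] P1: load  L1 | P0:S(36), P1:S(36) | bus: BusRd,Flush
[18] P0: store L3 := 90 | P0:M(90), P1:I | bus: BusRdX,Flush
[19] P0: store L2 := 69 | P0:M(69), P1:I | bus: BusRdX,Flush
[20] P1: store L4 := 81 | P0:I, P1:M(81) | bus: none
[21] P0: store L0 := 36 | P0:M(36), P1:I | bus: BusRdX,Flush
[22] P0: load  L1 | P0:S(36), P1:S(36) | bus: none
[23] P1: load  L1 | P0:S(36), P1:S(36) | bus: none
[24] P1: load  L4 | P0:I, P1:M(81) | bus: none
[25] P0: store L4 := 90 | P0:M(90), P1:I | bus: BusRdX,Flush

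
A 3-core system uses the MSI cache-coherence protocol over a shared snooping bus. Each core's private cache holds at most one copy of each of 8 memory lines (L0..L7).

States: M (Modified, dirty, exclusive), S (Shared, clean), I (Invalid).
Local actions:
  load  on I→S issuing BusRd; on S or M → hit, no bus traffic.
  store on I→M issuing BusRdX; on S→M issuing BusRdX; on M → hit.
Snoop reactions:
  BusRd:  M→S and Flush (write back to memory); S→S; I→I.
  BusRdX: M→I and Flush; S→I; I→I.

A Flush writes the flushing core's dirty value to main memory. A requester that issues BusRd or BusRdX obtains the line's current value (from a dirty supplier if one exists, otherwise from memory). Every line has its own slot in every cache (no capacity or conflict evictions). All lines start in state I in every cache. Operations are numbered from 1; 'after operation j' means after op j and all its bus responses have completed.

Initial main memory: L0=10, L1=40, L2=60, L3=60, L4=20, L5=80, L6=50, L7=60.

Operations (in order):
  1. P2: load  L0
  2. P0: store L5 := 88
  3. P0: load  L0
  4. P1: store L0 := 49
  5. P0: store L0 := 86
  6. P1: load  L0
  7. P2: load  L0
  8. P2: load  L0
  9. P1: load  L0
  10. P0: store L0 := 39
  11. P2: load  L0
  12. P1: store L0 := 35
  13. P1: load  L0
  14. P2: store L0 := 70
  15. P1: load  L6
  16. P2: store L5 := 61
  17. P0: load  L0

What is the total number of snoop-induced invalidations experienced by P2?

1. P2: load  L0  bus=[BusRd]  L0: P0=I P1=I P2=S  mem[L0]=10
2. P0: store L5 := 88  bus=[BusRdX]  L5: P0=M P1=I P2=I  mem[L5]=80
3. P0: load  L0  bus=[BusRd]  L0: P0=S P1=I P2=S  mem[L0]=10
4. P1: store L0 := 49  bus=[BusRdX]  L0: P0=I P1=M P2=I  mem[L0]=10
5. P0: store L0 := 86  bus=[BusRdX,Flush]  L0: P0=M P1=I P2=I  mem[L0]=49
6. P1: load  L0  bus=[BusRd,Flush]  L0: P0=S P1=S P2=I  mem[L0]=86
7. P2: load  L0  bus=[BusRd]  L0: P0=S P1=S P2=S  mem[L0]=86
8. P2: load  L0  bus=[-]  L0: P0=S P1=S P2=S  mem[L0]=86
9. P1: load  L0  bus=[-]  L0: P0=S P1=S P2=S  mem[L0]=86
10. P0: store L0 := 39  bus=[BusRdX]  L0: P0=M P1=I P2=I  mem[L0]=86
11. P2: load  L0  bus=[BusRd,Flush]  L0: P0=S P1=I P2=S  mem[L0]=39
12. P1: store L0 := 35  bus=[BusRdX]  L0: P0=I P1=M P2=I  mem[L0]=39
13. P1: load  L0  bus=[-]  L0: P0=I P1=M P2=I  mem[L0]=39
14. P2: store L0 := 70  bus=[BusRdX,Flush]  L0: P0=I P1=I P2=M  mem[L0]=35
15. P1: load  L6  bus=[BusRd]  L6: P0=I P1=S P2=I  mem[L6]=50
16. P2: store L5 := 61  bus=[BusRdX,Flush]  L5: P0=I P1=I P2=M  mem[L5]=88
17. P0: load  L0  bus=[BusRd,Flush]  L0: P0=S P1=I P2=S  mem[L0]=70

invalidations = 3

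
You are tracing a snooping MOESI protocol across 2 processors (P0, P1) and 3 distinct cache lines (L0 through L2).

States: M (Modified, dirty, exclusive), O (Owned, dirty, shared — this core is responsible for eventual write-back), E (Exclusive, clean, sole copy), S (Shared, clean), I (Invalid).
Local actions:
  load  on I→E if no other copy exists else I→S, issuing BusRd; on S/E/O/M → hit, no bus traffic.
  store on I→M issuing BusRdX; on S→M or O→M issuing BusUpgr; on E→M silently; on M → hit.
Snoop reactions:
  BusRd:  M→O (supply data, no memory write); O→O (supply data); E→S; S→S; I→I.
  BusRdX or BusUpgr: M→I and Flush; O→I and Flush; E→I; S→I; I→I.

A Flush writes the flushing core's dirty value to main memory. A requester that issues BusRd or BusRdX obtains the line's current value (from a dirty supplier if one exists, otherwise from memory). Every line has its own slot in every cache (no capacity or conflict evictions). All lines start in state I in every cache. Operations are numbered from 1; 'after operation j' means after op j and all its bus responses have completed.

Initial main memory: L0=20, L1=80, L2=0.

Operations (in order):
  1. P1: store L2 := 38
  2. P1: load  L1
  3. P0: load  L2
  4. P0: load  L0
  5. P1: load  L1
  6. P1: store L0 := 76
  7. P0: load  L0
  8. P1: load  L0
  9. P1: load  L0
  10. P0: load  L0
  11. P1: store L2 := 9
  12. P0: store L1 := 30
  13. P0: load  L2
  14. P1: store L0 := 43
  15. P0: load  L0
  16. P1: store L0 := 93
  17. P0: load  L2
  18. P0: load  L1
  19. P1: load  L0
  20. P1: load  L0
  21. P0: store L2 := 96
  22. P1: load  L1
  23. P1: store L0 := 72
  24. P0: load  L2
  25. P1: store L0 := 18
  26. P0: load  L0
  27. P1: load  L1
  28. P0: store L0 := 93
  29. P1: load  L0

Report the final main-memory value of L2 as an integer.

memory[L2] = 9

[1] P1: store L2 := 38 | P0:I, P1:M(38) | bus: BusRdX
[2] P1: load  L1 | P0:I, P1:E(80) | bus: BusRd
[3] P0: load  L2 | P0:S(38), P1:O(38) | bus: BusRd
[4] P0: load  L0 | P0:E(20), P1:I | bus: BusRd
[5] P1: load  L1 | P0:I, P1:E(80) | bus: none
[6] P1: store L0 := 76 | P0:I, P1:M(76) | bus: BusRdX
[7] P0: load  L0 | P0:S(76), P1:O(76) | bus: BusRd
[8] P1: load  L0 | P0:S(76), P1:O(76) | bus: none
[9] P1: load  L0 | P0:S(76), P1:O(76) | bus: none
[10] P0: load  L0 | P0:S(76), P1:O(76) | bus: none
[11] P1: store L2 := 9 | P0:I, P1:M(9) | bus: BusUpgr
[12] P0: store L1 := 30 | P0:M(30), P1:I | bus: BusRdX
[13] P0: load  L2 | P0:S(9), P1:O(9) | bus: BusRd
[14] P1: store L0 := 43 | P0:I, P1:M(43) | bus: BusUpgr
[15] P0: load  L0 | P0:S(43), P1:O(43) | bus: BusRd
[16] P1: store L0 := 93 | P0:I, P1:M(93) | bus: BusUpgr
[17] P0: load  L2 | P0:S(9), P1:O(9) | bus: none
[18] P0: load  L1 | P0:M(30), P1:I | bus: none
[19] P1: load  L0 | P0:I, P1:M(93) | bus: none
[20] P1: load  L0 | P0:I, P1:M(93) | bus: none
[21] P0: store L2 := 96 | P0:M(96), P1:I | bus: BusUpgr,Flush
[22] P1: load  L1 | P0:O(30), P1:S(30) | bus: BusRd
[23] P1: store L0 := 72 | P0:I, P1:M(72) | bus: none
[24] P0: load  L2 | P0:M(96), P1:I | bus: none
[25] P1: store L0 := 18 | P0:I, P1:M(18) | bus: none
[26] P0: load  L0 | P0:S(18), P1:O(18) | bus: BusRd
[27] P1: load  L1 | P0:O(30), P1:S(30) | bus: none
[28] P0: store L0 := 93 | P0:M(93), P1:I | bus: BusUpgr,Flush
[29] P1: load  L0 | P0:O(93), P1:S(93) | bus: BusRd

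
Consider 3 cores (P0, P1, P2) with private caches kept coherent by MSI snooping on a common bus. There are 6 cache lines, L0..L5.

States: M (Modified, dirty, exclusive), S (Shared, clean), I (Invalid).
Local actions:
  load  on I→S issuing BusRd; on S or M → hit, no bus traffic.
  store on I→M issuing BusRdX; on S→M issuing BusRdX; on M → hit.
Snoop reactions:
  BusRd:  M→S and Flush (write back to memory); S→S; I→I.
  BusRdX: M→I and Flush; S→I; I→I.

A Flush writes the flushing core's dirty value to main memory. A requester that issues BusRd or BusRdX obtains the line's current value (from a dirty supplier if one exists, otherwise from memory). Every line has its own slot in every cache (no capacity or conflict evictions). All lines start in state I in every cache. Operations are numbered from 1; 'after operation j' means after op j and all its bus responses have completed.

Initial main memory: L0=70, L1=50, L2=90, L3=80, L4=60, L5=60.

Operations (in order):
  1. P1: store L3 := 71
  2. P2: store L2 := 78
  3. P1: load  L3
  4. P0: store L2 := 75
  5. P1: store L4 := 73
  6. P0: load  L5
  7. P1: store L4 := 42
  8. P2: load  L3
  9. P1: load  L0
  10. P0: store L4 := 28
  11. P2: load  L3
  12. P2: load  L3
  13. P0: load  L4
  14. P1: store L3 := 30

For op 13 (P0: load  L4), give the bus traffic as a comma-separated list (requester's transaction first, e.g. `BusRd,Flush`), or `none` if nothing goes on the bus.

  op1 P1: store L3 := 71 → I/M/I on L3; bus BusRdX; mem=80
  op2 P2: store L2 := 78 → I/I/M on L2; bus BusRdX; mem=90
  op3 P1: load  L3 → I/M/I on L3; bus (none); mem=80
  op4 P0: store L2 := 75 → M/I/I on L2; bus BusRdX Flush; mem=78
  op5 P1: store L4 := 73 → I/M/I on L4; bus BusRdX; mem=60
  op6 P0: load  L5 → S/I/I on L5; bus BusRd; mem=60
  op7 P1: store L4 := 42 → I/M/I on L4; bus (none); mem=60
  op8 P2: load  L3 → I/S/S on L3; bus BusRd Flush; mem=71
  op9 P1: load  L0 → I/S/I on L0; bus BusRd; mem=70
  op10 P0: store L4 := 28 → M/I/I on L4; bus BusRdX Flush; mem=42
  op11 P2: load  L3 → I/S/S on L3; bus (none); mem=71
  op12 P2: load  L3 → I/S/S on L3; bus (none); mem=71
  op13 P0: load  L4 → M/I/I on L4; bus (none); mem=42
  op14 P1: store L3 := 30 → I/M/I on L3; bus BusRdX; mem=71

bus = none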